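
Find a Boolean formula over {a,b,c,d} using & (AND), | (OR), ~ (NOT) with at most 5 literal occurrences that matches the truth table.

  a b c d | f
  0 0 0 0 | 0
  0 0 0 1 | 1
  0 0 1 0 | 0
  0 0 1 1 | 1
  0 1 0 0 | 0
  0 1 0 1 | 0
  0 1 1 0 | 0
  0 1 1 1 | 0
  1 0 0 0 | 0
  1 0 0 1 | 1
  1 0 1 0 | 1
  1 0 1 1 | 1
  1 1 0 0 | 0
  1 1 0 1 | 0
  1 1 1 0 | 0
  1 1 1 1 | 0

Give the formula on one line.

((c | d) & ((d | a) & ~b))

  (c | d) = 0111011101110111
  (d | a) = 0101010111111111
  ~b = 1111000011110000
  ((d | a) & ~b) = 0101000011110000
  ((c | d) & ((d | a) & ~b)) = 0101000001110000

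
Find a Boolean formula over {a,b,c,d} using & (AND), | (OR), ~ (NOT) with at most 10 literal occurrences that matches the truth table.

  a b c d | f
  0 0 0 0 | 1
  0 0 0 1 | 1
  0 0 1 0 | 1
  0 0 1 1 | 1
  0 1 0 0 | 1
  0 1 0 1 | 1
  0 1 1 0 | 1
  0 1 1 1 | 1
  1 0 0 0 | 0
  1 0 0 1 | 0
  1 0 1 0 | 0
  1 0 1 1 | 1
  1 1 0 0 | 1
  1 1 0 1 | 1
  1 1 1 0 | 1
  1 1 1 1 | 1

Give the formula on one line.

  (b & a) = 0000000000001111
  ~c = 1100110011001100
  (d | ~c) = 1101110111011101
  ~a = 1111111100000000
  ((d | ~c) | ~a) = 1111111111011101
  (((d | ~c) | ~a) & c) = 0011001100010001
  ((b & a) | (((d | ~c) | ~a) & c)) = 0011001100011111
  (~a | b) = 1111111100001111
  (((b & a) | (((d | ~c) | ~a) & c)) | (~a | b)) = 1111111100011111

(((b & a) | (((d | ~c) | ~a) & c)) | (~a | b))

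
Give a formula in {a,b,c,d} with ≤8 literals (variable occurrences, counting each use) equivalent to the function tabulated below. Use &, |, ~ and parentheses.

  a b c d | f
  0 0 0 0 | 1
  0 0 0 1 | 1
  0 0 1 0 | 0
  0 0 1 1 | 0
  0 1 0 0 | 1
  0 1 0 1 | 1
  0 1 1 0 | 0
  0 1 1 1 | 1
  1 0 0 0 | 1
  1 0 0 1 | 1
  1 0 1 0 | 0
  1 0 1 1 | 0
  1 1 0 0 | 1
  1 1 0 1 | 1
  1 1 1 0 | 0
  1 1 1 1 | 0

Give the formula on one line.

  ~c = 1100110011001100
  ~a = 1111111100000000
  ~d = 1010101010101010
  (~a | ~d) = 1111111110101010
  ((~a | ~d) & d) = 0101010100000000
  (((~a | ~d) & d) & b) = 0000010100000000
  (~c | (((~a | ~d) & d) & b)) = 1100110111001100

(~c | (((~a | ~d) & d) & b))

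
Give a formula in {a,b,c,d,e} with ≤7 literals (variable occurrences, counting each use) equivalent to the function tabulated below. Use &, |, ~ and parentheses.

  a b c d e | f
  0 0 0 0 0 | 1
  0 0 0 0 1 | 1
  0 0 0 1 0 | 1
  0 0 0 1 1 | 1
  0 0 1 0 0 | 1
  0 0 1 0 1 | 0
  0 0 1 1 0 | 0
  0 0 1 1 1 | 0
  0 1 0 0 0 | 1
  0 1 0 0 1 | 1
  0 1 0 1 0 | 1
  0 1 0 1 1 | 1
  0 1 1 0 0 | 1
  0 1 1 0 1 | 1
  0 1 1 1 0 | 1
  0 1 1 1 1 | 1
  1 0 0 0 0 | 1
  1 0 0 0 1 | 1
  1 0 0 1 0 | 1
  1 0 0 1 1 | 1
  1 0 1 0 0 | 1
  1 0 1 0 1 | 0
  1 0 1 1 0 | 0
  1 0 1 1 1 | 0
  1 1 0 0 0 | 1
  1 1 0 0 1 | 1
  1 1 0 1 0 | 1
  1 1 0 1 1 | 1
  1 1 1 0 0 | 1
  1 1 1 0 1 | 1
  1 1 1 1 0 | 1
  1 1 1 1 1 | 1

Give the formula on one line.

(((~e & (e | ~d)) | ((b & a) | ~c)) | b)

  ~e = 10101010101010101010101010101010
  ~d = 11001100110011001100110011001100
  (e | ~d) = 11011101110111011101110111011101
  (~e & (e | ~d)) = 10001000100010001000100010001000
  (b & a) = 00000000000000000000000011111111
  ~c = 11110000111100001111000011110000
  ((b & a) | ~c) = 11110000111100001111000011111111
  ((~e & (e | ~d)) | ((b & a) | ~c)) = 11111000111110001111100011111111
  (((~e & (e | ~d)) | ((b & a) | ~c)) | b) = 11111000111111111111100011111111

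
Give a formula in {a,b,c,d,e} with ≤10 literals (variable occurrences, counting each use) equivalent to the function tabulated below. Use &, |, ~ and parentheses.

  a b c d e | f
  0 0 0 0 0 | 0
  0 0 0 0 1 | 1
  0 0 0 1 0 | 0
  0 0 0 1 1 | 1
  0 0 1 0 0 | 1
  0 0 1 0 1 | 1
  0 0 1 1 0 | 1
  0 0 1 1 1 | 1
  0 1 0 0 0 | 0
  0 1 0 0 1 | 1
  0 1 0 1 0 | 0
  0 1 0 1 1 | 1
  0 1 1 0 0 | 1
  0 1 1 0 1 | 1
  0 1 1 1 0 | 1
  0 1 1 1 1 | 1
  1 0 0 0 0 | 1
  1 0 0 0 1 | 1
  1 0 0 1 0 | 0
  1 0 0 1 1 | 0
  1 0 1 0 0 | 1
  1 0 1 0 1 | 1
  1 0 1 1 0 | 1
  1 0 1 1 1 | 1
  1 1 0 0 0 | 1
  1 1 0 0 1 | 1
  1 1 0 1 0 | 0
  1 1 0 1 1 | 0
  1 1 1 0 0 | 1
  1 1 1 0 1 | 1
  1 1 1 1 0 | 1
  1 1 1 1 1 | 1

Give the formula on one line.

((c | (~a & e)) | ((c | ~d) & (a | c)))

  ~a = 11111111111111110000000000000000
  (~a & e) = 01010101010101010000000000000000
  (c | (~a & e)) = 01011111010111110000111100001111
  ~d = 11001100110011001100110011001100
  (c | ~d) = 11001111110011111100111111001111
  (a | c) = 00001111000011111111111111111111
  ((c | ~d) & (a | c)) = 00001111000011111100111111001111
  ((c | (~a & e)) | ((c | ~d) & (a | c))) = 01011111010111111100111111001111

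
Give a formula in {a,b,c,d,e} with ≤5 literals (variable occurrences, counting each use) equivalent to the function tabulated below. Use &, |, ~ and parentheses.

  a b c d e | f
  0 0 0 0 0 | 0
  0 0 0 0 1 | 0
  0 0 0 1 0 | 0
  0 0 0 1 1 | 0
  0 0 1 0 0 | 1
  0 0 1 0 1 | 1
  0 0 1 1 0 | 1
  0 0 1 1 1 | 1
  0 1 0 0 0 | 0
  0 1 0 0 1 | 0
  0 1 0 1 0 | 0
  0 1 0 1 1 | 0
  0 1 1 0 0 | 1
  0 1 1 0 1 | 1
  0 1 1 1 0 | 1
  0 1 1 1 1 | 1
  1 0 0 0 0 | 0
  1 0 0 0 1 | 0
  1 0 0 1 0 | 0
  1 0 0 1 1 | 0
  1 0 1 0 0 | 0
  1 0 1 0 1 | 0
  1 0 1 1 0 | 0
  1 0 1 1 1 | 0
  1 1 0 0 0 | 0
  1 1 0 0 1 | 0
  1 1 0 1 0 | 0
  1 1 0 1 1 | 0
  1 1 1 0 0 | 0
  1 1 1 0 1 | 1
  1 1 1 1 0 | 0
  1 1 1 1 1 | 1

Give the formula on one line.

  ~c = 11110000111100001111000011110000
  (~c | e) = 11110101111101011111010111110101
  ((~c | e) & b) = 00000000111101010000000011110101
  ~a = 11111111111111110000000000000000
  (((~c | e) & b) | ~a) = 11111111111111110000000011110101
  (c & (((~c | e) & b) | ~a)) = 00001111000011110000000000000101

(c & (((~c | e) & b) | ~a))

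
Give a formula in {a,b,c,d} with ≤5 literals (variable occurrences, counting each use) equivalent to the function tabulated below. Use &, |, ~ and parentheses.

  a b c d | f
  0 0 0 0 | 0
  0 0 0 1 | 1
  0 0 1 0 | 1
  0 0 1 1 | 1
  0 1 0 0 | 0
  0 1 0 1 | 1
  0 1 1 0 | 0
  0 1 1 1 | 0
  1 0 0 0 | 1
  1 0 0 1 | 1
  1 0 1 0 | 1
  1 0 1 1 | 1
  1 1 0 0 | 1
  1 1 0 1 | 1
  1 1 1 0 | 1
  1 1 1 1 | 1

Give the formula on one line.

(((~b & c) | (~c & d)) | a)

  ~b = 1111000011110000
  (~b & c) = 0011000000110000
  ~c = 1100110011001100
  (~c & d) = 0100010001000100
  ((~b & c) | (~c & d)) = 0111010001110100
  (((~b & c) | (~c & d)) | a) = 0111010011111111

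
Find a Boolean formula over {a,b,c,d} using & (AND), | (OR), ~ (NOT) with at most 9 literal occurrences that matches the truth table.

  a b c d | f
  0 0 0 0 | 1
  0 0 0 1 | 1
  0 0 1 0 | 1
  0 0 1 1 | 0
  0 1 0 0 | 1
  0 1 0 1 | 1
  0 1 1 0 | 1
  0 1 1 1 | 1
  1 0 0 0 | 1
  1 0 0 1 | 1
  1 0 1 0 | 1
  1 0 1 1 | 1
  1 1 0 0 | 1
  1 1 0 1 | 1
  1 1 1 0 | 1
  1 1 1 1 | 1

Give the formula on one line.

((~c | (a & c)) | (a | ((~a & ~d) | b)))

  ~c = 1100110011001100
  (a & c) = 0000000000110011
  (~c | (a & c)) = 1100110011111111
  ~a = 1111111100000000
  ~d = 1010101010101010
  (~a & ~d) = 1010101000000000
  ((~a & ~d) | b) = 1010111100001111
  (a | ((~a & ~d) | b)) = 1010111111111111
  ((~c | (a & c)) | (a | ((~a & ~d) | b))) = 1110111111111111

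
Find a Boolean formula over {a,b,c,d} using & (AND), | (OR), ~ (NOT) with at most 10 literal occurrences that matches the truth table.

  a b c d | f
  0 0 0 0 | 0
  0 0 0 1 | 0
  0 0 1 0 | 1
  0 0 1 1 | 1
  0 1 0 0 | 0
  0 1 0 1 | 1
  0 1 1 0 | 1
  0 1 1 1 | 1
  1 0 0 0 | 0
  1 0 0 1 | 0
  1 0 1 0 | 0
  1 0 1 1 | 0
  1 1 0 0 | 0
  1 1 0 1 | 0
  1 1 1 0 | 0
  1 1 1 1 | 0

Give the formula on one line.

(((~d | (b | ~a)) & (((c | a) | b) & (c | d))) & ~a)

  ~d = 1010101010101010
  ~a = 1111111100000000
  (b | ~a) = 1111111100001111
  (~d | (b | ~a)) = 1111111110101111
  (c | a) = 0011001111111111
  ((c | a) | b) = 0011111111111111
  (c | d) = 0111011101110111
  (((c | a) | b) & (c | d)) = 0011011101110111
  ((~d | (b | ~a)) & (((c | a) | b) & (c | d))) = 0011011100100111
  (((~d | (b | ~a)) & (((c | a) | b) & (c | d))) & ~a) = 0011011100000000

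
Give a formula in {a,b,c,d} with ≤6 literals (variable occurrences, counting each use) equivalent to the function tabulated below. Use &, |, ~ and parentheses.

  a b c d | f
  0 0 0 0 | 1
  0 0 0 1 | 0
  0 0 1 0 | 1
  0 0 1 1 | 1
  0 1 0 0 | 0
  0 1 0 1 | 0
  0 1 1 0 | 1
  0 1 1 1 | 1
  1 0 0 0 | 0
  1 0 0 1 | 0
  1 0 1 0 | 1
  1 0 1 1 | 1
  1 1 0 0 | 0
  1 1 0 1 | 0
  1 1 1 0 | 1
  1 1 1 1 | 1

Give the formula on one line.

(c | (~b & (~d & ~a)))

  ~b = 1111000011110000
  ~d = 1010101010101010
  ~a = 1111111100000000
  (~d & ~a) = 1010101000000000
  (~b & (~d & ~a)) = 1010000000000000
  (c | (~b & (~d & ~a))) = 1011001100110011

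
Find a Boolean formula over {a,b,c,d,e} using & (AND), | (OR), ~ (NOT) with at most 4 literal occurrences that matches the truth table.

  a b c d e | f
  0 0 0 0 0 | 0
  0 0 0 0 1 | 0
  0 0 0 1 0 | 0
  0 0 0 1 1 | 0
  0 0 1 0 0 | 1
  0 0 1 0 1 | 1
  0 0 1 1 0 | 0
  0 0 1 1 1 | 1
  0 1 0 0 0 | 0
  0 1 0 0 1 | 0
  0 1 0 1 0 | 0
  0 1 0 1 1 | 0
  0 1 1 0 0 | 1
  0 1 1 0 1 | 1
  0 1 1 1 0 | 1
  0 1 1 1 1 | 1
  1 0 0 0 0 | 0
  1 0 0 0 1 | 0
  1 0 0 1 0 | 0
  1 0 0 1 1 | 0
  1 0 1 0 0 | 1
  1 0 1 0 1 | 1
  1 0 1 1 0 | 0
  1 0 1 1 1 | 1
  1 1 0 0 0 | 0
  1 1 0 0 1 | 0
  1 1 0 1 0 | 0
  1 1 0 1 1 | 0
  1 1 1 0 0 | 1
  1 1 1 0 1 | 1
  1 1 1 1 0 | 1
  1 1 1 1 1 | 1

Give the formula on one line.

(((~d | b) | e) & c)

  ~d = 11001100110011001100110011001100
  (~d | b) = 11001100111111111100110011111111
  ((~d | b) | e) = 11011101111111111101110111111111
  (((~d | b) | e) & c) = 00001101000011110000110100001111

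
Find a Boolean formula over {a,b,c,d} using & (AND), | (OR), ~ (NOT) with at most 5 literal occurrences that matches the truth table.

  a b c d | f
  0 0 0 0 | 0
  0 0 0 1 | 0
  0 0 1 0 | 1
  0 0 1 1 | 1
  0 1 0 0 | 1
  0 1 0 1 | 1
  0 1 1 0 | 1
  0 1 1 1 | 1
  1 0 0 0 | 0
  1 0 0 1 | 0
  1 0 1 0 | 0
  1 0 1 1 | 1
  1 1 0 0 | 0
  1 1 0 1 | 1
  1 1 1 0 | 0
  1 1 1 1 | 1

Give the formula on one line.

((~a | d) & (c | b))

  ~a = 1111111100000000
  (~a | d) = 1111111101010101
  (c | b) = 0011111100111111
  ((~a | d) & (c | b)) = 0011111100010101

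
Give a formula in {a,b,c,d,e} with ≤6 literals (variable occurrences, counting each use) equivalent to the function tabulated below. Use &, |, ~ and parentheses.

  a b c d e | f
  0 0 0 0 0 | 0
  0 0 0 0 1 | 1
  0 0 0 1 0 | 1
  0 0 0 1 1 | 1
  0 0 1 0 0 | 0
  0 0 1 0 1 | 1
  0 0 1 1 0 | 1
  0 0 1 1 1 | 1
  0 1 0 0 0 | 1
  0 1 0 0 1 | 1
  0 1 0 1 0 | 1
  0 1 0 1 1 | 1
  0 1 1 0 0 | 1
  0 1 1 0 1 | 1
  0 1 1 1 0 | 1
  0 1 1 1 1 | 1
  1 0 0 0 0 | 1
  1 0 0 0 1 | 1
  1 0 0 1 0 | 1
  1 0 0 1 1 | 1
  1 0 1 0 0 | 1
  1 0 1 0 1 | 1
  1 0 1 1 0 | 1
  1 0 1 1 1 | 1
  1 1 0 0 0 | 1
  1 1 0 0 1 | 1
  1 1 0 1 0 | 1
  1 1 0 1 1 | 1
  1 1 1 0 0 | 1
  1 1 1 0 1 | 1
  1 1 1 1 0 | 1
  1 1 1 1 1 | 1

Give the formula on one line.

  ~a = 11111111111111110000000000000000
  (e & ~a) = 01010101010101010000000000000000
  ((e & ~a) | b) = 01010101111111110000000011111111
  (d | e) = 01110111011101110111011101110111
  ((d | e) | a) = 01110111011101111111111111111111
  (((e & ~a) | b) | ((d | e) | a)) = 01110111111111111111111111111111

(((e & ~a) | b) | ((d | e) | a))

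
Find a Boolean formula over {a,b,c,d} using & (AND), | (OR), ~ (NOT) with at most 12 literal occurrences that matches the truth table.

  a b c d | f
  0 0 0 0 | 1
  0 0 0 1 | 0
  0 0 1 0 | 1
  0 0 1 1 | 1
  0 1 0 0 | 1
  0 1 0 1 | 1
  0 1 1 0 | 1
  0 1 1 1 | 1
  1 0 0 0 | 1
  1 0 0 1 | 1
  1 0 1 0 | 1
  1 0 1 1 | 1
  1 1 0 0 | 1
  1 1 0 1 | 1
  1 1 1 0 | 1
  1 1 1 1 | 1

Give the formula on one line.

(((~d | (c & d)) & (~b | ((a & d) | c))) | (b | a))

  ~d = 1010101010101010
  (c & d) = 0001000100010001
  (~d | (c & d)) = 1011101110111011
  ~b = 1111000011110000
  (a & d) = 0000000001010101
  ((a & d) | c) = 0011001101110111
  (~b | ((a & d) | c)) = 1111001111110111
  ((~d | (c & d)) & (~b | ((a & d) | c))) = 1011001110110011
  (b | a) = 0000111111111111
  (((~d | (c & d)) & (~b | ((a & d) | c))) | (b | a)) = 1011111111111111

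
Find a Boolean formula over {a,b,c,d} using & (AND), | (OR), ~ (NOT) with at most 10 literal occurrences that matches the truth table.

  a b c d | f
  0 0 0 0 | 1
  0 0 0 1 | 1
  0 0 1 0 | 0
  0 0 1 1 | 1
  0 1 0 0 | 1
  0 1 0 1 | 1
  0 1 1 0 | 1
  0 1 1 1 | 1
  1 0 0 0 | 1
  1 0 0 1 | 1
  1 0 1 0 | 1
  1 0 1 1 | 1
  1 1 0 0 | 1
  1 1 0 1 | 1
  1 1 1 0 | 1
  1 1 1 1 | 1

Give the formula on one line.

((d | ~c) | ((~c | (c & b)) | ((~d & c) & (a | ~c))))

  ~c = 1100110011001100
  (d | ~c) = 1101110111011101
  (c & b) = 0000001100000011
  (~c | (c & b)) = 1100111111001111
  ~d = 1010101010101010
  (~d & c) = 0010001000100010
  (a | ~c) = 1100110011111111
  ((~d & c) & (a | ~c)) = 0000000000100010
  ((~c | (c & b)) | ((~d & c) & (a | ~c))) = 1100111111101111
  ((d | ~c) | ((~c | (c & b)) | ((~d & c) & (a | ~c)))) = 1101111111111111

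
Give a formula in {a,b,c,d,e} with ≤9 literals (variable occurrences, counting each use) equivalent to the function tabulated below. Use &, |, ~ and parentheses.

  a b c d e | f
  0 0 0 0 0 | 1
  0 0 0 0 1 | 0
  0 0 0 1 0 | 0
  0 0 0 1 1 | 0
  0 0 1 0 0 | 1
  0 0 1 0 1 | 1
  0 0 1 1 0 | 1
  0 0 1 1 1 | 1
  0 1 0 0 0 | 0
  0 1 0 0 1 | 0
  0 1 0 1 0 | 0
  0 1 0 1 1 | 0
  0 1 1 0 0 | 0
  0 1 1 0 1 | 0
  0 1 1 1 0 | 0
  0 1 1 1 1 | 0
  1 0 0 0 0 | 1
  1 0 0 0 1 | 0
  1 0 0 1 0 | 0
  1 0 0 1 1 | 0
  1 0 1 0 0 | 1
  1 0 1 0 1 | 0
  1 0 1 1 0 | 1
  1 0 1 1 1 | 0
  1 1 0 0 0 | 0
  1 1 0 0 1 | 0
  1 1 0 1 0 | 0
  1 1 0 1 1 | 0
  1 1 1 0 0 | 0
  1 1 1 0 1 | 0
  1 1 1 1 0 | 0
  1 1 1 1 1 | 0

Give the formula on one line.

  ~b = 11111111000000001111111100000000
  ~e = 10101010101010101010101010101010
  ~a = 11111111111111110000000000000000
  ~c = 11110000111100001111000011110000
  (~a | ~c) = 11111111111111111111000011110000
  (c & (~a | ~c)) = 00001111000011110000000000000000
  (~e | (c & (~a | ~c))) = 10101111101011111010101010101010
  (~b & (~e | (c & (~a | ~c)))) = 10101111000000001010101000000000
  ~d = 11001100110011001100110011001100
  (~d | c) = 11001111110011111100111111001111
  ((~b & (~e | (c & (~a | ~c)))) & (~d | c)) = 10001111000000001000101000000000

((~b & (~e | (c & (~a | ~c)))) & (~d | c))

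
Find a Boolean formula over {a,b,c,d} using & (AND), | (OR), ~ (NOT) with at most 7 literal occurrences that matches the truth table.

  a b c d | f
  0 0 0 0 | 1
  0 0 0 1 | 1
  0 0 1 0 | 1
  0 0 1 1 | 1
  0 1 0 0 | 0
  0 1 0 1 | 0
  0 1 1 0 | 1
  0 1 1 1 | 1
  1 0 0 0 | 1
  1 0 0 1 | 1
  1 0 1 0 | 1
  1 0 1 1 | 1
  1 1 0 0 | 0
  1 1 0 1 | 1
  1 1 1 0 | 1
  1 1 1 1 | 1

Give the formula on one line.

  ~b = 1111000011110000
  (c | ~b) = 1111001111110011
  (c | b) = 0011111100111111
  (a & (c | b)) = 0000000000111111
  (d | c) = 0111011101110111
  ((a & (c | b)) & (d | c)) = 0000000000110111
  ((c | ~b) | ((a & (c | b)) & (d | c))) = 1111001111110111

((c | ~b) | ((a & (c | b)) & (d | c)))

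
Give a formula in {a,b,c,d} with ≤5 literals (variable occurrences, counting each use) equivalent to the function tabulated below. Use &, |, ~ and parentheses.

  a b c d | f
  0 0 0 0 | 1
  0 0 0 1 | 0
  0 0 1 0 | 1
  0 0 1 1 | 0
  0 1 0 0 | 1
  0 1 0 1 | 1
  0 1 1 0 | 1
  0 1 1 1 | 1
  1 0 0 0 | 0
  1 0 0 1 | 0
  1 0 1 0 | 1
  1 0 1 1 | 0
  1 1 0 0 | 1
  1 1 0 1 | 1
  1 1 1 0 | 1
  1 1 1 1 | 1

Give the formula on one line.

(b | ((c | (~a & ~d)) & ~d))

  ~a = 1111111100000000
  ~d = 1010101010101010
  (~a & ~d) = 1010101000000000
  (c | (~a & ~d)) = 1011101100110011
  ((c | (~a & ~d)) & ~d) = 1010101000100010
  (b | ((c | (~a & ~d)) & ~d)) = 1010111100101111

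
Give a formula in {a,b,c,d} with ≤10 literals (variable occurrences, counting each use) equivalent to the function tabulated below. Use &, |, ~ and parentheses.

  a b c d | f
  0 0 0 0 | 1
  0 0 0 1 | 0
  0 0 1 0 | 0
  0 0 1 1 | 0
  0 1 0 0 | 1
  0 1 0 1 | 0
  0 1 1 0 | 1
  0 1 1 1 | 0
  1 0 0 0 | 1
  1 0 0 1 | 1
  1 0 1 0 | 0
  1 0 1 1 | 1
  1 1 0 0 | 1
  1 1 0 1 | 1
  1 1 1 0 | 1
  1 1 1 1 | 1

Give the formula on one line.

((~d | a) & ((((b | (d & ~c)) & ~d) | d) | ~c))

  ~d = 1010101010101010
  (~d | a) = 1010101011111111
  ~c = 1100110011001100
  (d & ~c) = 0100010001000100
  (b | (d & ~c)) = 0100111101001111
  ((b | (d & ~c)) & ~d) = 0000101000001010
  (((b | (d & ~c)) & ~d) | d) = 0101111101011111
  ((((b | (d & ~c)) & ~d) | d) | ~c) = 1101111111011111
  ((~d | a) & ((((b | (d & ~c)) & ~d) | d) | ~c)) = 1000101011011111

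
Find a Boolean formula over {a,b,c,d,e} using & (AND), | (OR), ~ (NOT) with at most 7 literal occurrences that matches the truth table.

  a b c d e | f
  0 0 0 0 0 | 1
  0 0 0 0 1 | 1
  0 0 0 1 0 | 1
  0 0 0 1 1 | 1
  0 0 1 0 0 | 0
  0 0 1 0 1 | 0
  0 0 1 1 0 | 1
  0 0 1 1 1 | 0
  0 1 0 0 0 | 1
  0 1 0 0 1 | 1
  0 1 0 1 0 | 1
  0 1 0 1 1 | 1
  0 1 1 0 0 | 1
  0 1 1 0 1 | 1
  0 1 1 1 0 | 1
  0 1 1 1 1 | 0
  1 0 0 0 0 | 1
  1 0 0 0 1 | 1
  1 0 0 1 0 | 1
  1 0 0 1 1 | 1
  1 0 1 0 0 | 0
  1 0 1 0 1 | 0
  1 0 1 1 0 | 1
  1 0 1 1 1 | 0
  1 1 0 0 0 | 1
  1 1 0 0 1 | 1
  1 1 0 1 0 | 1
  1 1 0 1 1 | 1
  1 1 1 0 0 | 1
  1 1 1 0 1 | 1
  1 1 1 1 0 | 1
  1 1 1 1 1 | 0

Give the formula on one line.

  ~c = 11110000111100001111000011110000
  (~c | b) = 11110000111111111111000011111111
  (d | (~c | b)) = 11110011111111111111001111111111
  (d & ~c) = 00110000001100000011000000110000
  ~e = 10101010101010101010101010101010
  ~d = 11001100110011001100110011001100
  (~e | ~d) = 11101110111011101110111011101110
  ((d & ~c) | (~e | ~d)) = 11111110111111101111111011111110
  ((d | (~c | b)) & ((d & ~c) | (~e | ~d))) = 11110010111111101111001011111110

((d | (~c | b)) & ((d & ~c) | (~e | ~d)))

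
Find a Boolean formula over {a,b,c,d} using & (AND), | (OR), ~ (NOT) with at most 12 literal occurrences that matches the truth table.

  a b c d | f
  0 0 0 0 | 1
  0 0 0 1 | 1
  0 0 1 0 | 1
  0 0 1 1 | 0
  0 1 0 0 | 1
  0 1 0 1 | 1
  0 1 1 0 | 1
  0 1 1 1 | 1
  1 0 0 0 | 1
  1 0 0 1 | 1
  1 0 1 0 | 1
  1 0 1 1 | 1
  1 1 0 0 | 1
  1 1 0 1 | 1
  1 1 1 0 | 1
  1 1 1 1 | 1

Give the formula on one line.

((((~c & ~b) & d) | ((~b & d) & a)) | ((a | b) | ~d))

  ~c = 1100110011001100
  ~b = 1111000011110000
  (~c & ~b) = 1100000011000000
  ((~c & ~b) & d) = 0100000001000000
  (~b & d) = 0101000001010000
  ((~b & d) & a) = 0000000001010000
  (((~c & ~b) & d) | ((~b & d) & a)) = 0100000001010000
  (a | b) = 0000111111111111
  ~d = 1010101010101010
  ((a | b) | ~d) = 1010111111111111
  ((((~c & ~b) & d) | ((~b & d) & a)) | ((a | b) | ~d)) = 1110111111111111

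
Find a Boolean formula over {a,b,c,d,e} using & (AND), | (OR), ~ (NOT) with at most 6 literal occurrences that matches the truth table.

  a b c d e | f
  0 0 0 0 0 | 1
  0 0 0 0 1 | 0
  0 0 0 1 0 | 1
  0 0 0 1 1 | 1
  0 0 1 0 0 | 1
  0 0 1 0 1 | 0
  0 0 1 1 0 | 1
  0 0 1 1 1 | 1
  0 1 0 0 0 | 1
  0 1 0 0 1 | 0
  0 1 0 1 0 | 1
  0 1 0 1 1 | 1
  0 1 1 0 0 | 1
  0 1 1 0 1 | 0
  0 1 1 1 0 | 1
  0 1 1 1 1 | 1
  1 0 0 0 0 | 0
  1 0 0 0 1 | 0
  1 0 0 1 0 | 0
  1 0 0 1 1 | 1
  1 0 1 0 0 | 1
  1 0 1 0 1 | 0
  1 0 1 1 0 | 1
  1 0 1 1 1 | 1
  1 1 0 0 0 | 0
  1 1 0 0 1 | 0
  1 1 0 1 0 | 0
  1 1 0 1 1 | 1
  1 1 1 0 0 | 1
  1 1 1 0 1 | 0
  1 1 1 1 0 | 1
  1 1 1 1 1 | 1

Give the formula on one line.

  (c | e) = 01011111010111110101111101011111
  (d & (c | e)) = 00010011000100110001001100010011
  ~e = 10101010101010101010101010101010
  ~a = 11111111111111110000000000000000
  (c | ~a) = 11111111111111110000111100001111
  (~e & (c | ~a)) = 10101010101010100000101000001010
  ((d & (c | e)) | (~e & (c | ~a))) = 10111011101110110001101100011011

((d & (c | e)) | (~e & (c | ~a)))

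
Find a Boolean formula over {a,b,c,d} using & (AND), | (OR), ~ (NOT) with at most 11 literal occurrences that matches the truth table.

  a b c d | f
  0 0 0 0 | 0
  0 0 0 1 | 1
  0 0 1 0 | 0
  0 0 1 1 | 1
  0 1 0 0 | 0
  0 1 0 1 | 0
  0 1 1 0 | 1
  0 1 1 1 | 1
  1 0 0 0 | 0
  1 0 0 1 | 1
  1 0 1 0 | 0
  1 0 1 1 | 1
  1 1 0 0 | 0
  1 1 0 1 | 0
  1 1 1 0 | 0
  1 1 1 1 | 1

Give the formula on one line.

  ~a = 1111111100000000
  ~c = 1100110011001100
  (~a | ~c) = 1111111111001100
  ((~a | ~c) | d) = 1111111111011101
  ~b = 1111000011110000
  (~b | c) = 1111001111110011
  (((~a | ~c) | d) & (~b | c)) = 1111001111010001
  (b & ~a) = 0000111100000000
  (d | (b & ~a)) = 0101111101010101
  ((((~a | ~c) | d) & (~b | c)) & (d | (b & ~a))) = 0101001101010001

((((~a | ~c) | d) & (~b | c)) & (d | (b & ~a)))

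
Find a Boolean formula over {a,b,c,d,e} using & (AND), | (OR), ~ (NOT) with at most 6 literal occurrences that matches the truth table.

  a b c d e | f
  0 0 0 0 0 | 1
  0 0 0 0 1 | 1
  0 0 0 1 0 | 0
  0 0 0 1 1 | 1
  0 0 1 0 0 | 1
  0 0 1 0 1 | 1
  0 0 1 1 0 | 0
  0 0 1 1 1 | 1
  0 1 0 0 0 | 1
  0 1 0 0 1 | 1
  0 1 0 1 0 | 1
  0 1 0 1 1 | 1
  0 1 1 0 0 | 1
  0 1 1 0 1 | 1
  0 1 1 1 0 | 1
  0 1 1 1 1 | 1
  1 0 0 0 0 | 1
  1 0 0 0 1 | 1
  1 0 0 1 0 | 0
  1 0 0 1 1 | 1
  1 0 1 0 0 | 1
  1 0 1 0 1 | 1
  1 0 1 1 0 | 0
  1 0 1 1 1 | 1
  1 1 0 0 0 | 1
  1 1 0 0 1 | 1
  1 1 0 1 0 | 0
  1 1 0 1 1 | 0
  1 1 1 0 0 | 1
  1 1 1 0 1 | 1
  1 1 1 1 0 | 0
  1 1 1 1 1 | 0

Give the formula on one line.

  ~b = 11111111000000001111111100000000
  (e & ~b) = 01010101000000000101010100000000
  ~d = 11001100110011001100110011001100
  ((e & ~b) | ~d) = 11011101110011001101110111001100
  ~a = 11111111111111110000000000000000
  (~a & b) = 00000000111111110000000000000000
  (((e & ~b) | ~d) | (~a & b)) = 11011101111111111101110111001100

(((e & ~b) | ~d) | (~a & b))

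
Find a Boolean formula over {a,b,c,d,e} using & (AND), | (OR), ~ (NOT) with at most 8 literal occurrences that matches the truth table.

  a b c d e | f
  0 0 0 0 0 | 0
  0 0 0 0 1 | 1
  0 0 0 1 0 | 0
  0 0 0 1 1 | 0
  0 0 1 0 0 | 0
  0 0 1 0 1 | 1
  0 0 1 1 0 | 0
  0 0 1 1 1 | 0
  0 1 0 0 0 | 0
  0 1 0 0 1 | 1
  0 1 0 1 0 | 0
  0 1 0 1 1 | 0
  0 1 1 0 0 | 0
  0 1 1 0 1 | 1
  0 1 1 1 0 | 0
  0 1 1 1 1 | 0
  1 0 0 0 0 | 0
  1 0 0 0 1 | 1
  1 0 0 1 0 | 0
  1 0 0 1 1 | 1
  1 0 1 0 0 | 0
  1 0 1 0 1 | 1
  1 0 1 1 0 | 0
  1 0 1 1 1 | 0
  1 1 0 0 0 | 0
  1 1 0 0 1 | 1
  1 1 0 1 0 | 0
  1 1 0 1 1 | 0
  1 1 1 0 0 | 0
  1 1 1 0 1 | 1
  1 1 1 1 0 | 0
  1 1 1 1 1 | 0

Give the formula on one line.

(((c | e) & ((~c | b) & (~b & a))) | (~d & e))

  (c | e) = 01011111010111110101111101011111
  ~c = 11110000111100001111000011110000
  (~c | b) = 11110000111111111111000011111111
  ~b = 11111111000000001111111100000000
  (~b & a) = 00000000000000001111111100000000
  ((~c | b) & (~b & a)) = 00000000000000001111000000000000
  ((c | e) & ((~c | b) & (~b & a))) = 00000000000000000101000000000000
  ~d = 11001100110011001100110011001100
  (~d & e) = 01000100010001000100010001000100
  (((c | e) & ((~c | b) & (~b & a))) | (~d & e)) = 01000100010001000101010001000100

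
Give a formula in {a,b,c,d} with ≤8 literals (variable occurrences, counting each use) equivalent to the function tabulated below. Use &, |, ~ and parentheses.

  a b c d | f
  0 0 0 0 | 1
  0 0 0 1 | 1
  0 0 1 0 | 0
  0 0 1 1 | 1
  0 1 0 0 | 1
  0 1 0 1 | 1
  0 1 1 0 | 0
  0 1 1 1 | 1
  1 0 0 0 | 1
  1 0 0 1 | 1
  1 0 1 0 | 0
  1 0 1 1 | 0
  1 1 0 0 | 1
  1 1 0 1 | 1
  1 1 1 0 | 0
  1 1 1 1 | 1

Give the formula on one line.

  ~a = 1111111100000000
  (d & ~a) = 0101010100000000
  ~c = 1100110011001100
  ((d & ~a) | ~c) = 1101110111001100
  (b & d) = 0000010100000101
  (c & (b & d)) = 0000000100000001
  (((d & ~a) | ~c) | (c & (b & d))) = 1101110111001101

(((d & ~a) | ~c) | (c & (b & d)))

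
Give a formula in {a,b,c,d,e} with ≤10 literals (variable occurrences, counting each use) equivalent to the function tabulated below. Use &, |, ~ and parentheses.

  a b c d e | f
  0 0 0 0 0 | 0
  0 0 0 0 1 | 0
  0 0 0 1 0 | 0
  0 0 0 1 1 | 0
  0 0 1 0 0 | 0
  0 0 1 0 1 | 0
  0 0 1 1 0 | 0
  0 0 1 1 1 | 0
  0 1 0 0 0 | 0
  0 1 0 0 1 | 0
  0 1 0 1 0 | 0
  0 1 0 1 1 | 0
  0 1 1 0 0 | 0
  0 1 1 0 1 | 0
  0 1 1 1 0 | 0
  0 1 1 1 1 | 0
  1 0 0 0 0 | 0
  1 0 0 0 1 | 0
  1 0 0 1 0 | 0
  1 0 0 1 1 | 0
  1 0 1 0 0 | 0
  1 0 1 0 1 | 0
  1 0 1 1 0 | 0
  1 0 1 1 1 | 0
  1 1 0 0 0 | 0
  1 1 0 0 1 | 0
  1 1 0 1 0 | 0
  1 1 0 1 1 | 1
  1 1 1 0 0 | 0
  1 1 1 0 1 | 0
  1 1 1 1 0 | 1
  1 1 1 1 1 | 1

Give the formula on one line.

  ~a = 11111111111111110000000000000000
  (~a | b) = 11111111111111110000000011111111
  (d & (~a | b)) = 00110011001100110000000000110011
  (e | c) = 01011111010111110101111101011111
  (d & (e | c)) = 00010011000100110001001100010011
  ((d & (~a | b)) & (d & (e | c))) = 00010011000100110000000000010011
  (((d & (~a | b)) & (d & (e | c))) & a) = 00000000000000000000000000010011

(((d & (~a | b)) & (d & (e | c))) & a)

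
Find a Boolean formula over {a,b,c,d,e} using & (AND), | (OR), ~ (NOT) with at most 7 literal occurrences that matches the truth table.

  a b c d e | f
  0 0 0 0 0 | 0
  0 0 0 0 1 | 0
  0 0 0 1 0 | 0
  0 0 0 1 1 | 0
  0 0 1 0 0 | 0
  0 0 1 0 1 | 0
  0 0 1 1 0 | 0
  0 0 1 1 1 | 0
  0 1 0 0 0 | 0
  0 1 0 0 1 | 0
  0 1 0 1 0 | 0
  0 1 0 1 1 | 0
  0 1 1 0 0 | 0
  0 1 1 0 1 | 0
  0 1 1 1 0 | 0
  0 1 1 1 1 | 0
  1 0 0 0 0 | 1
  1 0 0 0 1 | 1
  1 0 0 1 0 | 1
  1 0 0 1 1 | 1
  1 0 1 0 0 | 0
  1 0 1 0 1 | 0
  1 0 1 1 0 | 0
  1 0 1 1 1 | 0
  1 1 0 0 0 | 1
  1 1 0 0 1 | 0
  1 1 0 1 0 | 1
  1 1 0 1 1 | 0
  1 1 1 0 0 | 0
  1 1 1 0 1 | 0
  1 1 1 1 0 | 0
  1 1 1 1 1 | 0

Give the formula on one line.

  ~c = 11110000111100001111000011110000
  ~b = 11111111000000001111111100000000
  ~e = 10101010101010101010101010101010
  (~b | ~e) = 11111111101010101111111110101010
  (~c & (~b | ~e)) = 11110000101000001111000010100000
  ((~c & (~b | ~e)) & a) = 00000000000000001111000010100000

((~c & (~b | ~e)) & a)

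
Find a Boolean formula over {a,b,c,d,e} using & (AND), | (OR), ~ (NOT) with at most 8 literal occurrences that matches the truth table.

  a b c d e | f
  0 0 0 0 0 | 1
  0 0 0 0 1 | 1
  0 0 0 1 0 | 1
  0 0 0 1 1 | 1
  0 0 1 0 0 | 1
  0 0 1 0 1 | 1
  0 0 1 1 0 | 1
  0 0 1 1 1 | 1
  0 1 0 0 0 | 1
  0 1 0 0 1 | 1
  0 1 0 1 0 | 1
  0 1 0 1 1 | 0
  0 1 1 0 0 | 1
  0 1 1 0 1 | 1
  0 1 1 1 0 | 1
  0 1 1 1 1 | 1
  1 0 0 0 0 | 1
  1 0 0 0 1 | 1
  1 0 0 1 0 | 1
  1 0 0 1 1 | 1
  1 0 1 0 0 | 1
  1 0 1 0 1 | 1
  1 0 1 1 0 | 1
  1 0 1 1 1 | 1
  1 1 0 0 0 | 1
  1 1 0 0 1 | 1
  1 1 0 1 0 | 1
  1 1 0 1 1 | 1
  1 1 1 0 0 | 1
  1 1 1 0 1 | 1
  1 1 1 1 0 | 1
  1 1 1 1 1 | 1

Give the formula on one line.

  ~e = 10101010101010101010101010101010
  (c | ~e) = 10101111101011111010111110101111
  ((c | ~e) & b) = 00000000101011110000000010101111
  ~d = 11001100110011001100110011001100
  (((c | ~e) & b) | ~d) = 11001100111011111100110011101111
  (a | (((c | ~e) & b) | ~d)) = 11001100111011111111111111111111
  ~b = 11111111000000001111111100000000
  (~b & d) = 00110011000000000011001100000000
  ((a | (((c | ~e) & b) | ~d)) | (~b & d)) = 11111111111011111111111111111111

((a | (((c | ~e) & b) | ~d)) | (~b & d))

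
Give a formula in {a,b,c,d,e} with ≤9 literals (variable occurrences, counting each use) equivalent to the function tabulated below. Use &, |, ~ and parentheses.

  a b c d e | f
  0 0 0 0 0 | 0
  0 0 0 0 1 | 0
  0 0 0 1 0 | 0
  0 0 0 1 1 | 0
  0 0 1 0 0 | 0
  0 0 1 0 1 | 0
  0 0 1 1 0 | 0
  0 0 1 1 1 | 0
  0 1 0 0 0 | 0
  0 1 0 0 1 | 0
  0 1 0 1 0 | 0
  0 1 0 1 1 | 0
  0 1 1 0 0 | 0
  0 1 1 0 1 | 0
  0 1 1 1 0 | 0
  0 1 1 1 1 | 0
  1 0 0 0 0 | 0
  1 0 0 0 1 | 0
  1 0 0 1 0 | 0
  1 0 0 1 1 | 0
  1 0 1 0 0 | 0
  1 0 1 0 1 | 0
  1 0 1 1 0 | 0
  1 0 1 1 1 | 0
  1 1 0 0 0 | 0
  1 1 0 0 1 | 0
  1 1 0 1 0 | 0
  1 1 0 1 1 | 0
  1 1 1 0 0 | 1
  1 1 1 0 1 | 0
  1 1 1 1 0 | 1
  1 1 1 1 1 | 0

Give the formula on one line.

((~e & a) & ((b | (~d & ~a)) & c))

  ~e = 10101010101010101010101010101010
  (~e & a) = 00000000000000001010101010101010
  ~d = 11001100110011001100110011001100
  ~a = 11111111111111110000000000000000
  (~d & ~a) = 11001100110011000000000000000000
  (b | (~d & ~a)) = 11001100111111110000000011111111
  ((b | (~d & ~a)) & c) = 00001100000011110000000000001111
  ((~e & a) & ((b | (~d & ~a)) & c)) = 00000000000000000000000000001010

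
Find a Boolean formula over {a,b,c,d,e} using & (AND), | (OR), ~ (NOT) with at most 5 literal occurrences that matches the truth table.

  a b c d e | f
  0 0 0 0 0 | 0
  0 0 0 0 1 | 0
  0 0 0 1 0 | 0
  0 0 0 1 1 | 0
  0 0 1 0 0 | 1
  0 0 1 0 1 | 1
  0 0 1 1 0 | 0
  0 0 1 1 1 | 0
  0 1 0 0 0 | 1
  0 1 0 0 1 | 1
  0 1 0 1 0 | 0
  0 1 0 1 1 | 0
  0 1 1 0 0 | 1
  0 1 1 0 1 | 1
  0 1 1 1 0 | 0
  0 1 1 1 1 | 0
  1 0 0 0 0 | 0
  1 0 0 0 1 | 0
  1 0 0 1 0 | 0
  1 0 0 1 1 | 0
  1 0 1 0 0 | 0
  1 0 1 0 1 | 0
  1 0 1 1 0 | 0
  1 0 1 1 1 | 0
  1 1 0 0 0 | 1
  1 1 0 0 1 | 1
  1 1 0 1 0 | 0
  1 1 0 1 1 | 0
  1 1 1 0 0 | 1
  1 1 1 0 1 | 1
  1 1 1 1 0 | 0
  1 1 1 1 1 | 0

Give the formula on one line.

((b | (c & ~a)) & ~d)

  ~a = 11111111111111110000000000000000
  (c & ~a) = 00001111000011110000000000000000
  (b | (c & ~a)) = 00001111111111110000000011111111
  ~d = 11001100110011001100110011001100
  ((b | (c & ~a)) & ~d) = 00001100110011000000000011001100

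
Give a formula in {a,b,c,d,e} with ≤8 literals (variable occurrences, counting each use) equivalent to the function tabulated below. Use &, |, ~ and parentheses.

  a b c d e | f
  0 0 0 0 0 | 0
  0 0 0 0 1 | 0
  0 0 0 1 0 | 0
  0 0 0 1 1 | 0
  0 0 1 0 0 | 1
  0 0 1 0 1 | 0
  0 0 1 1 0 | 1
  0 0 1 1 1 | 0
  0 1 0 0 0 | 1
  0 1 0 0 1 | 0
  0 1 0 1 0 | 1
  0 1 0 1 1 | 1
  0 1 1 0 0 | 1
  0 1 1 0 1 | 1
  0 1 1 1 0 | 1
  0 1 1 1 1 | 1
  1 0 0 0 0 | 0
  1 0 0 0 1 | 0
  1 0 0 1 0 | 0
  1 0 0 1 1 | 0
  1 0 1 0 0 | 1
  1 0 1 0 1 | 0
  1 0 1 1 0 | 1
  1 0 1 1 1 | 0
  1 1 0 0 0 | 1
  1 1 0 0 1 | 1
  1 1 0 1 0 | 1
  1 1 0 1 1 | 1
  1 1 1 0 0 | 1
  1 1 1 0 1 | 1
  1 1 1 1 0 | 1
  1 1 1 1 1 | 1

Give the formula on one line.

  ~e = 10101010101010101010101010101010
  (c & ~e) = 00001010000010100000101000001010
  ~c = 11110000111100001111000011110000
  (~e & ~c) = 10100000101000001010000010100000
  (c | d) = 00111111001111110011111100111111
  ((~e & ~c) | (c | d)) = 10111111101111111011111110111111
  (a | ((~e & ~c) | (c | d))) = 10111111101111111111111111111111
  (b & (a | ((~e & ~c) | (c | d)))) = 00000000101111110000000011111111
  ((c & ~e) | (b & (a | ((~e & ~c) | (c | d))))) = 00001010101111110000101011111111

((c & ~e) | (b & (a | ((~e & ~c) | (c | d)))))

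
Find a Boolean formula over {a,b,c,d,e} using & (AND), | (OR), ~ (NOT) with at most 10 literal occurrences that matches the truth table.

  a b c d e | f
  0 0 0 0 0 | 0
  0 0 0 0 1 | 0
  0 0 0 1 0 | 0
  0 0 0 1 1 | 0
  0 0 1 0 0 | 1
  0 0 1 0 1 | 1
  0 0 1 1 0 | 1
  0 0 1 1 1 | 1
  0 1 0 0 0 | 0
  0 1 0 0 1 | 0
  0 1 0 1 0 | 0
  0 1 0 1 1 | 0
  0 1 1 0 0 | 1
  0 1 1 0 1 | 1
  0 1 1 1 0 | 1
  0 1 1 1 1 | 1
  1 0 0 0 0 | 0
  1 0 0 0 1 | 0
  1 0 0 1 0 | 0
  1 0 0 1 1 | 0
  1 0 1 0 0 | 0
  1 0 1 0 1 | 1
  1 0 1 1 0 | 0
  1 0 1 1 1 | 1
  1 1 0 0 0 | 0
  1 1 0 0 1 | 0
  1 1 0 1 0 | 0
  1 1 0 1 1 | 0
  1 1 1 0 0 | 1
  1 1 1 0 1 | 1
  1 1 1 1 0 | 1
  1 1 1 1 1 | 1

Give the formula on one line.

(c & ((~a | e) | (((b | (~b & ~a)) & (~d | b)) & a)))

  ~a = 11111111111111110000000000000000
  (~a | e) = 11111111111111110101010101010101
  ~b = 11111111000000001111111100000000
  (~b & ~a) = 11111111000000000000000000000000
  (b | (~b & ~a)) = 11111111111111110000000011111111
  ~d = 11001100110011001100110011001100
  (~d | b) = 11001100111111111100110011111111
  ((b | (~b & ~a)) & (~d | b)) = 11001100111111110000000011111111
  (((b | (~b & ~a)) & (~d | b)) & a) = 00000000000000000000000011111111
  ((~a | e) | (((b | (~b & ~a)) & (~d | b)) & a)) = 11111111111111110101010111111111
  (c & ((~a | e) | (((b | (~b & ~a)) & (~d | b)) & a))) = 00001111000011110000010100001111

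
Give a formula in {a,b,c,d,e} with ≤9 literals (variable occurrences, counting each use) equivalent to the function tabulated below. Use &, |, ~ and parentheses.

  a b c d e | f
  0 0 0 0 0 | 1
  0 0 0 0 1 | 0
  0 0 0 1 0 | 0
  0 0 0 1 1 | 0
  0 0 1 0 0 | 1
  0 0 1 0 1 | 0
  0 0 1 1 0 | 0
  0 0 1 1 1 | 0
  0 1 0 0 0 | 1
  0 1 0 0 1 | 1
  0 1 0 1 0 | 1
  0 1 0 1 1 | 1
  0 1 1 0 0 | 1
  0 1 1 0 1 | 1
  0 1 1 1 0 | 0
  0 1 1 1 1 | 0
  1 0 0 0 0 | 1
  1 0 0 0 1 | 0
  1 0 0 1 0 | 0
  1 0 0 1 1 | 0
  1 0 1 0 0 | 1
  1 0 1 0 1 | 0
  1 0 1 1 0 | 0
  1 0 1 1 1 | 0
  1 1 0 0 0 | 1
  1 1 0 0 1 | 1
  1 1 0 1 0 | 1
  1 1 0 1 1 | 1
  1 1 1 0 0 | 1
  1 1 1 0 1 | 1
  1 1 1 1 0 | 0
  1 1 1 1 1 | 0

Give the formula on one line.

  ~d = 11001100110011001100110011001100
  ~b = 11111111000000001111111100000000
  ~c = 11110000111100001111000011110000
  (~b | ~c) = 11111111111100001111111111110000
  ((~b | ~c) & d) = 00110011001100000011001100110000
  (~d | ((~b | ~c) & d)) = 11111111111111001111111111111100
  ~e = 10101010101010101010101010101010
  (~d & ~e) = 10001000100010001000100010001000
  (b | (~d & ~e)) = 10001000111111111000100011111111
  ((~d | ((~b | ~c) & d)) & (b | (~d & ~e))) = 10001000111111001000100011111100

((~d | ((~b | ~c) & d)) & (b | (~d & ~e)))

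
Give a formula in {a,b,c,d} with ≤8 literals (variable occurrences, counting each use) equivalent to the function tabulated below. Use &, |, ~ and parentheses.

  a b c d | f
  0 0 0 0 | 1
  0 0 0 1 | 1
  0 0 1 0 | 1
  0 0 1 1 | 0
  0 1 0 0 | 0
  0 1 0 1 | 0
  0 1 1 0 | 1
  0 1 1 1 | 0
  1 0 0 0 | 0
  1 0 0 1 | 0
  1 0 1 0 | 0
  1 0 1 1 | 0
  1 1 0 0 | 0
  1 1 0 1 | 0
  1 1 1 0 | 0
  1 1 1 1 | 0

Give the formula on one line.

  ~c = 1100110011001100
  ~d = 1010101010101010
  (~c | ~d) = 1110111011101110
  ~b = 1111000011110000
  (c | ~b) = 1111001111110011
  ((~c | ~d) & (c | ~b)) = 1110001011100010
  ~a = 1111111100000000
  (((~c | ~d) & (c | ~b)) & ~a) = 1110001000000000

(((~c | ~d) & (c | ~b)) & ~a)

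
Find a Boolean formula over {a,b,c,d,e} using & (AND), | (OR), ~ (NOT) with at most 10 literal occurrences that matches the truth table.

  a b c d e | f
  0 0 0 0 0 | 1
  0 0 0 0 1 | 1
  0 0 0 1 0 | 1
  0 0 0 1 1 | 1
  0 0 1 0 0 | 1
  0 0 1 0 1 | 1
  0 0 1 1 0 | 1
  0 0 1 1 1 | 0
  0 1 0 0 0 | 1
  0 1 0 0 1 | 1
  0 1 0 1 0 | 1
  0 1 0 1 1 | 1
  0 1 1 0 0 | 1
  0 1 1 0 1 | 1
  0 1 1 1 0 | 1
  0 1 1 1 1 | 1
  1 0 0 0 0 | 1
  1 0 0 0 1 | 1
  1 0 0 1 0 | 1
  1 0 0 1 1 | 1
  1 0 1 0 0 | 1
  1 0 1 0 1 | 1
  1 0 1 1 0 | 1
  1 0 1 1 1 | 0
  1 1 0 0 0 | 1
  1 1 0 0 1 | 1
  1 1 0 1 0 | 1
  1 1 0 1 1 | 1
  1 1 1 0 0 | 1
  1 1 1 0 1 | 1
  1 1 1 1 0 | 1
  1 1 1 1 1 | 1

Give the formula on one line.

  ~c = 11110000111100001111000011110000
  ~d = 11001100110011001100110011001100
  (b | ~d) = 11001100111111111100110011111111
  (c & (b | ~d)) = 00001100000011110000110000001111
  (e & a) = 00000000000000000101010101010101
  (d | (e & a)) = 00110011001100110111011101110111
  ((d | (e & a)) | b) = 00110011111111110111011111111111
  ~e = 10101010101010101010101010101010
  (((d | (e & a)) | b) & ~e) = 00100010101010100010001010101010
  ((c & (b | ~d)) | (((d | (e & a)) | b) & ~e)) = 00101110101011110010111010101111
  (~c | ((c & (b | ~d)) | (((d | (e & a)) | b) & ~e))) = 11111110111111111111111011111111

(~c | ((c & (b | ~d)) | (((d | (e & a)) | b) & ~e)))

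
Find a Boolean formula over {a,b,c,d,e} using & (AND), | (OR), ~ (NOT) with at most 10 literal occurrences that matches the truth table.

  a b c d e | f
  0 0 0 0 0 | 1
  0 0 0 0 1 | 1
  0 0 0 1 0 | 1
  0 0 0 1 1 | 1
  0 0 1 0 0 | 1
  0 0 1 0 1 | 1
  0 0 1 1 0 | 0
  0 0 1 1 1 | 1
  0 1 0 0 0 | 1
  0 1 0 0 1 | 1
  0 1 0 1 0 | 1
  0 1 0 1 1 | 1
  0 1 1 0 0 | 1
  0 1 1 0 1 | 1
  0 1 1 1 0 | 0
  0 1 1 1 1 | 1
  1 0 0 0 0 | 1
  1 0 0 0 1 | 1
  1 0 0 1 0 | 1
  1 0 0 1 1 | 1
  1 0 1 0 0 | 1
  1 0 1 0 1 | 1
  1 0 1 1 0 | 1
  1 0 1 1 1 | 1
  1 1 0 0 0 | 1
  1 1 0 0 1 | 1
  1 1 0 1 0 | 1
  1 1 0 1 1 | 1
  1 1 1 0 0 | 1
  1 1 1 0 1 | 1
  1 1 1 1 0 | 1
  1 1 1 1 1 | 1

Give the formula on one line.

  ~e = 10101010101010101010101010101010
  (~e & c) = 00001010000010100000101000001010
  (d | (~e & c)) = 00111011001110110011101100111011
  (a & (d | (~e & c))) = 00000000000000000011101100111011
  ~d = 11001100110011001100110011001100
  (c & ~d) = 00001100000011000000110000001100
  ((a & (d | (~e & c))) | (c & ~d)) = 00001100000011000011111100111111
  ~c = 11110000111100001111000011110000
  (e | ~c) = 11110101111101011111010111110101
  (((a & (d | (~e & c))) | (c & ~d)) | (e | ~c)) = 11111101111111011111111111111111

(((a & (d | (~e & c))) | (c & ~d)) | (e | ~c))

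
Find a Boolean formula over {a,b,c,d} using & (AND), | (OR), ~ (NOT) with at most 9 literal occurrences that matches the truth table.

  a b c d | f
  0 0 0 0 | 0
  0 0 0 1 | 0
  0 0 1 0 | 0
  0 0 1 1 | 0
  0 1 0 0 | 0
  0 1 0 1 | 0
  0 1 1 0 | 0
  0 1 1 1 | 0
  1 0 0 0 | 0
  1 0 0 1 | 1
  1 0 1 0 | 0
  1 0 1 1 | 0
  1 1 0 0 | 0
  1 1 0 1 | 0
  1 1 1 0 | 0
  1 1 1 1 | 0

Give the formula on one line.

  (d & a) = 0000000001010101
  (b & a) = 0000000000001111
  ~d = 1010101010101010
  ((b & a) & ~d) = 0000000000001010
  ~b = 1111000011110000
  (((b & a) & ~d) | ~b) = 1111000011111010
  ((((b & a) & ~d) | ~b) & b) = 0000000000001010
  ~c = 1100110011001100
  (~c & ~b) = 1100000011000000
  (((((b & a) & ~d) | ~b) & b) | (~c & ~b)) = 1100000011001010
  ((d & a) & (((((b & a) & ~d) | ~b) & b) | (~c & ~b))) = 0000000001000000

((d & a) & (((((b & a) & ~d) | ~b) & b) | (~c & ~b)))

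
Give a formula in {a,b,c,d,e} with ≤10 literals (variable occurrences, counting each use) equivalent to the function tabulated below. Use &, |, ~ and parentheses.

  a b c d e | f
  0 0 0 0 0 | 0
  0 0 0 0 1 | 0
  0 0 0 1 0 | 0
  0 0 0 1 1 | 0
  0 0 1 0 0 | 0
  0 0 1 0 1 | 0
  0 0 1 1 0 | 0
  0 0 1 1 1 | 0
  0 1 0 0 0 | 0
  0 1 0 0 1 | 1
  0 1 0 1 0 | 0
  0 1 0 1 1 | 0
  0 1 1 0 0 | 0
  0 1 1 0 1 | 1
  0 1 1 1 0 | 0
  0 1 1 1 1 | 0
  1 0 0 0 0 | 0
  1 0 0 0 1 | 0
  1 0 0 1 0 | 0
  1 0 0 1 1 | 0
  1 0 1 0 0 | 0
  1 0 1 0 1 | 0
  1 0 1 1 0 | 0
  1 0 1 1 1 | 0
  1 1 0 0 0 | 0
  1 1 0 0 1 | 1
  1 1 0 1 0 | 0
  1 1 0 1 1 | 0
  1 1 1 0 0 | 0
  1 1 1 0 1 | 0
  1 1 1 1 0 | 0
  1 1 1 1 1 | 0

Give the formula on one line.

  ~a = 11111111111111110000000000000000
  ~e = 10101010101010101010101010101010
  (~a | ~e) = 11111111111111111010101010101010
  ((~a | ~e) & b) = 00000000111111110000000010101010
  ~d = 11001100110011001100110011001100
  ~c = 11110000111100001111000011110000
  (~d & ~c) = 11000000110000001100000011000000
  (b & (~d & ~c)) = 00000000110000000000000011000000
  (((~a | ~e) & b) | (b & (~d & ~c))) = 00000000111111110000000011101010
  (a | ~d) = 11001100110011001111111111111111
  ((a | ~d) & e) = 01000100010001000101010101010101
  ((((~a | ~e) & b) | (b & (~d & ~c))) & ((a | ~d) & e)) = 00000000010001000000000001000000

((((~a | ~e) & b) | (b & (~d & ~c))) & ((a | ~d) & e))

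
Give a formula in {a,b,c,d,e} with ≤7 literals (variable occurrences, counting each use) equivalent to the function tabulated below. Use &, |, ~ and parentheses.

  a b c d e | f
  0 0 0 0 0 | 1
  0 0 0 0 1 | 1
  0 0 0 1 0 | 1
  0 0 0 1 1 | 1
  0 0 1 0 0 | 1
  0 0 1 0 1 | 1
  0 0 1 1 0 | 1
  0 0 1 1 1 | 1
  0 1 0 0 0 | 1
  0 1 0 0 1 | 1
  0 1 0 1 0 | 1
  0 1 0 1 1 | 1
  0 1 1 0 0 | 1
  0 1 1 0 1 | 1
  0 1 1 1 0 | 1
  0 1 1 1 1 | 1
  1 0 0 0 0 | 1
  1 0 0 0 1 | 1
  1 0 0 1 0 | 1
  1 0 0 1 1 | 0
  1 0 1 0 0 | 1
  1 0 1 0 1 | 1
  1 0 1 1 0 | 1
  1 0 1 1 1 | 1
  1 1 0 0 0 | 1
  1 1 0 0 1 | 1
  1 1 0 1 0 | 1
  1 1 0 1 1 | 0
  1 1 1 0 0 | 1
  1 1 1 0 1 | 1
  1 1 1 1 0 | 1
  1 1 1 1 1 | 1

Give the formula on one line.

(c | ((~e | ~a) | (~d & (a | ~e))))

  ~e = 10101010101010101010101010101010
  ~a = 11111111111111110000000000000000
  (~e | ~a) = 11111111111111111010101010101010
  ~d = 11001100110011001100110011001100
  (a | ~e) = 10101010101010101111111111111111
  (~d & (a | ~e)) = 10001000100010001100110011001100
  ((~e | ~a) | (~d & (a | ~e))) = 11111111111111111110111011101110
  (c | ((~e | ~a) | (~d & (a | ~e)))) = 11111111111111111110111111101111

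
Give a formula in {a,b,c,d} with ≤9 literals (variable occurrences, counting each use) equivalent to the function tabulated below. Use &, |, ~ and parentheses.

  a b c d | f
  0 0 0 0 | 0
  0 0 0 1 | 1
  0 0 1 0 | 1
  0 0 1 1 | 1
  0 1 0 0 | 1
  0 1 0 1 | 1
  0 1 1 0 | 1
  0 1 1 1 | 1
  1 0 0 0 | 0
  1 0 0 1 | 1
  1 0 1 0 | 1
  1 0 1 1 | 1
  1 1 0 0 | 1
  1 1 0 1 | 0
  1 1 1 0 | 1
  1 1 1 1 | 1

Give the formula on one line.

((((~b | ~d) | ~a) & b) | (c | (d & ~b)))

  ~b = 1111000011110000
  ~d = 1010101010101010
  (~b | ~d) = 1111101011111010
  ~a = 1111111100000000
  ((~b | ~d) | ~a) = 1111111111111010
  (((~b | ~d) | ~a) & b) = 0000111100001010
  (d & ~b) = 0101000001010000
  (c | (d & ~b)) = 0111001101110011
  ((((~b | ~d) | ~a) & b) | (c | (d & ~b))) = 0111111101111011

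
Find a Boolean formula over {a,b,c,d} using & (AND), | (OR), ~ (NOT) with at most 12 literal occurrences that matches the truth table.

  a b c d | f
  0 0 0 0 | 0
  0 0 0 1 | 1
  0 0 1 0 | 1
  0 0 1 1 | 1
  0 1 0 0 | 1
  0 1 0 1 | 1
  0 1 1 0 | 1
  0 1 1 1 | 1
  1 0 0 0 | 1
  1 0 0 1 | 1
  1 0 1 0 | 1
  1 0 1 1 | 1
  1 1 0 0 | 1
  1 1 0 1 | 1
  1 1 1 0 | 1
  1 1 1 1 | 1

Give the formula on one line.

((c | (b | a)) | (d | ((~c | (a & d)) & (~d & b))))

  (b | a) = 0000111111111111
  (c | (b | a)) = 0011111111111111
  ~c = 1100110011001100
  (a & d) = 0000000001010101
  (~c | (a & d)) = 1100110011011101
  ~d = 1010101010101010
  (~d & b) = 0000101000001010
  ((~c | (a & d)) & (~d & b)) = 0000100000001000
  (d | ((~c | (a & d)) & (~d & b))) = 0101110101011101
  ((c | (b | a)) | (d | ((~c | (a & d)) & (~d & b)))) = 0111111111111111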